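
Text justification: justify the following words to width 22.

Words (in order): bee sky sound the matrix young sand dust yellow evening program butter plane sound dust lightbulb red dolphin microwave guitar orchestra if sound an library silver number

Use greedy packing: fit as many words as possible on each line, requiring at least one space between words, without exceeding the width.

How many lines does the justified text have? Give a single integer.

Answer: 9

Derivation:
Line 1: ['bee', 'sky', 'sound', 'the'] (min_width=17, slack=5)
Line 2: ['matrix', 'young', 'sand', 'dust'] (min_width=22, slack=0)
Line 3: ['yellow', 'evening', 'program'] (min_width=22, slack=0)
Line 4: ['butter', 'plane', 'sound'] (min_width=18, slack=4)
Line 5: ['dust', 'lightbulb', 'red'] (min_width=18, slack=4)
Line 6: ['dolphin', 'microwave'] (min_width=17, slack=5)
Line 7: ['guitar', 'orchestra', 'if'] (min_width=19, slack=3)
Line 8: ['sound', 'an', 'library'] (min_width=16, slack=6)
Line 9: ['silver', 'number'] (min_width=13, slack=9)
Total lines: 9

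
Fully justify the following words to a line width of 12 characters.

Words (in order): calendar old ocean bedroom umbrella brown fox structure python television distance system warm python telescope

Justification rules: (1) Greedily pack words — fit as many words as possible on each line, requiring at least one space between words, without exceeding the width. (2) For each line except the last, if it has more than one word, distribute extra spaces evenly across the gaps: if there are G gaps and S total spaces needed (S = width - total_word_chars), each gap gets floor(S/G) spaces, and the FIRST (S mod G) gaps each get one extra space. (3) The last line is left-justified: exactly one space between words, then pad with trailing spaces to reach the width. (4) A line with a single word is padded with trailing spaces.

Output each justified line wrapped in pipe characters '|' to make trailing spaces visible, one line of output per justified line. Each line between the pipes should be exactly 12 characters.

Answer: |calendar old|
|ocean       |
|bedroom     |
|umbrella    |
|brown    fox|
|structure   |
|python      |
|television  |
|distance    |
|system  warm|
|python      |
|telescope   |

Derivation:
Line 1: ['calendar', 'old'] (min_width=12, slack=0)
Line 2: ['ocean'] (min_width=5, slack=7)
Line 3: ['bedroom'] (min_width=7, slack=5)
Line 4: ['umbrella'] (min_width=8, slack=4)
Line 5: ['brown', 'fox'] (min_width=9, slack=3)
Line 6: ['structure'] (min_width=9, slack=3)
Line 7: ['python'] (min_width=6, slack=6)
Line 8: ['television'] (min_width=10, slack=2)
Line 9: ['distance'] (min_width=8, slack=4)
Line 10: ['system', 'warm'] (min_width=11, slack=1)
Line 11: ['python'] (min_width=6, slack=6)
Line 12: ['telescope'] (min_width=9, slack=3)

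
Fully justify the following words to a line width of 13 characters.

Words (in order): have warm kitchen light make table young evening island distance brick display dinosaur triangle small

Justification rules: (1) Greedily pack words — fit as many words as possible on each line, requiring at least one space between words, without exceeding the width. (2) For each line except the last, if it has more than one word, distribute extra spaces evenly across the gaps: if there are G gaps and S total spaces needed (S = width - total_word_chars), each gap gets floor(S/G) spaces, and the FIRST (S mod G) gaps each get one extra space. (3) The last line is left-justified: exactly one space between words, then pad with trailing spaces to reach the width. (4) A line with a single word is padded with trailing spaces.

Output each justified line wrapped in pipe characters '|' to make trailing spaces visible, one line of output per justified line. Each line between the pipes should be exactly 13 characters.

Line 1: ['have', 'warm'] (min_width=9, slack=4)
Line 2: ['kitchen', 'light'] (min_width=13, slack=0)
Line 3: ['make', 'table'] (min_width=10, slack=3)
Line 4: ['young', 'evening'] (min_width=13, slack=0)
Line 5: ['island'] (min_width=6, slack=7)
Line 6: ['distance'] (min_width=8, slack=5)
Line 7: ['brick', 'display'] (min_width=13, slack=0)
Line 8: ['dinosaur'] (min_width=8, slack=5)
Line 9: ['triangle'] (min_width=8, slack=5)
Line 10: ['small'] (min_width=5, slack=8)

Answer: |have     warm|
|kitchen light|
|make    table|
|young evening|
|island       |
|distance     |
|brick display|
|dinosaur     |
|triangle     |
|small        |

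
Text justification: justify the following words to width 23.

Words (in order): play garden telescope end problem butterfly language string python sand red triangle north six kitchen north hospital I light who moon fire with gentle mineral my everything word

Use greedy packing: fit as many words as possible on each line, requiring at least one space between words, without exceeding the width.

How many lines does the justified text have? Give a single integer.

Answer: 9

Derivation:
Line 1: ['play', 'garden', 'telescope'] (min_width=21, slack=2)
Line 2: ['end', 'problem', 'butterfly'] (min_width=21, slack=2)
Line 3: ['language', 'string', 'python'] (min_width=22, slack=1)
Line 4: ['sand', 'red', 'triangle', 'north'] (min_width=23, slack=0)
Line 5: ['six', 'kitchen', 'north'] (min_width=17, slack=6)
Line 6: ['hospital', 'I', 'light', 'who'] (min_width=20, slack=3)
Line 7: ['moon', 'fire', 'with', 'gentle'] (min_width=21, slack=2)
Line 8: ['mineral', 'my', 'everything'] (min_width=21, slack=2)
Line 9: ['word'] (min_width=4, slack=19)
Total lines: 9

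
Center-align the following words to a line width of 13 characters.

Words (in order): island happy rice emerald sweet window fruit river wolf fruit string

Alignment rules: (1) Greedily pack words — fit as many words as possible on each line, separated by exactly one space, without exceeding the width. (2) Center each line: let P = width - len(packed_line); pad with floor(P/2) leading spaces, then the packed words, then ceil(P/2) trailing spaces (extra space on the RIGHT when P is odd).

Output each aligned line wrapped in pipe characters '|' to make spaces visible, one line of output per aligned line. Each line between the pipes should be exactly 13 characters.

Answer: |island happy |
|rice emerald |
|sweet window |
| fruit river |
| wolf fruit  |
|   string    |

Derivation:
Line 1: ['island', 'happy'] (min_width=12, slack=1)
Line 2: ['rice', 'emerald'] (min_width=12, slack=1)
Line 3: ['sweet', 'window'] (min_width=12, slack=1)
Line 4: ['fruit', 'river'] (min_width=11, slack=2)
Line 5: ['wolf', 'fruit'] (min_width=10, slack=3)
Line 6: ['string'] (min_width=6, slack=7)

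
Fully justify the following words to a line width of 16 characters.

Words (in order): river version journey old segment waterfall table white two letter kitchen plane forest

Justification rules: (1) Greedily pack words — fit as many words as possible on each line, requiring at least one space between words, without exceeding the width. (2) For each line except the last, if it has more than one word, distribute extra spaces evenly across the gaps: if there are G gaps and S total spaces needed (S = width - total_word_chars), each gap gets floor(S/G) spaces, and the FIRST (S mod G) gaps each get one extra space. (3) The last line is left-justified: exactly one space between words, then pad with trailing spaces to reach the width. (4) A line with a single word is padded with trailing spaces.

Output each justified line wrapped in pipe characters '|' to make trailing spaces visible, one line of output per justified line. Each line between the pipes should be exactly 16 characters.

Answer: |river    version|
|journey      old|
|segment         |
|waterfall  table|
|white two letter|
|kitchen    plane|
|forest          |

Derivation:
Line 1: ['river', 'version'] (min_width=13, slack=3)
Line 2: ['journey', 'old'] (min_width=11, slack=5)
Line 3: ['segment'] (min_width=7, slack=9)
Line 4: ['waterfall', 'table'] (min_width=15, slack=1)
Line 5: ['white', 'two', 'letter'] (min_width=16, slack=0)
Line 6: ['kitchen', 'plane'] (min_width=13, slack=3)
Line 7: ['forest'] (min_width=6, slack=10)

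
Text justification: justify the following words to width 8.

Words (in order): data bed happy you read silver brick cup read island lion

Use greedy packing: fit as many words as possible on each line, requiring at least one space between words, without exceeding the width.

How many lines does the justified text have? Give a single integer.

Answer: 8

Derivation:
Line 1: ['data', 'bed'] (min_width=8, slack=0)
Line 2: ['happy'] (min_width=5, slack=3)
Line 3: ['you', 'read'] (min_width=8, slack=0)
Line 4: ['silver'] (min_width=6, slack=2)
Line 5: ['brick'] (min_width=5, slack=3)
Line 6: ['cup', 'read'] (min_width=8, slack=0)
Line 7: ['island'] (min_width=6, slack=2)
Line 8: ['lion'] (min_width=4, slack=4)
Total lines: 8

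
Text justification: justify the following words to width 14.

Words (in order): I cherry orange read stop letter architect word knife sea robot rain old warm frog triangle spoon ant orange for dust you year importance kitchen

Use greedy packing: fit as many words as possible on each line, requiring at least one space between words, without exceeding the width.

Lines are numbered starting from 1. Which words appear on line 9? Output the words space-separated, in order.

Line 1: ['I', 'cherry'] (min_width=8, slack=6)
Line 2: ['orange', 'read'] (min_width=11, slack=3)
Line 3: ['stop', 'letter'] (min_width=11, slack=3)
Line 4: ['architect', 'word'] (min_width=14, slack=0)
Line 5: ['knife', 'sea'] (min_width=9, slack=5)
Line 6: ['robot', 'rain', 'old'] (min_width=14, slack=0)
Line 7: ['warm', 'frog'] (min_width=9, slack=5)
Line 8: ['triangle', 'spoon'] (min_width=14, slack=0)
Line 9: ['ant', 'orange', 'for'] (min_width=14, slack=0)
Line 10: ['dust', 'you', 'year'] (min_width=13, slack=1)
Line 11: ['importance'] (min_width=10, slack=4)
Line 12: ['kitchen'] (min_width=7, slack=7)

Answer: ant orange for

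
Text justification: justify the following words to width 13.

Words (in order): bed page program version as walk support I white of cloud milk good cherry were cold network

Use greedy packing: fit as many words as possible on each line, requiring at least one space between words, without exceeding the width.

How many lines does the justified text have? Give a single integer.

Line 1: ['bed', 'page'] (min_width=8, slack=5)
Line 2: ['program'] (min_width=7, slack=6)
Line 3: ['version', 'as'] (min_width=10, slack=3)
Line 4: ['walk', 'support'] (min_width=12, slack=1)
Line 5: ['I', 'white', 'of'] (min_width=10, slack=3)
Line 6: ['cloud', 'milk'] (min_width=10, slack=3)
Line 7: ['good', 'cherry'] (min_width=11, slack=2)
Line 8: ['were', 'cold'] (min_width=9, slack=4)
Line 9: ['network'] (min_width=7, slack=6)
Total lines: 9

Answer: 9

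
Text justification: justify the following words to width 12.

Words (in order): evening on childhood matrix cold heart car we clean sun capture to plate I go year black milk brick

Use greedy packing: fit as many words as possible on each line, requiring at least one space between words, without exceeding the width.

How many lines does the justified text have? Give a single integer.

Answer: 9

Derivation:
Line 1: ['evening', 'on'] (min_width=10, slack=2)
Line 2: ['childhood'] (min_width=9, slack=3)
Line 3: ['matrix', 'cold'] (min_width=11, slack=1)
Line 4: ['heart', 'car', 'we'] (min_width=12, slack=0)
Line 5: ['clean', 'sun'] (min_width=9, slack=3)
Line 6: ['capture', 'to'] (min_width=10, slack=2)
Line 7: ['plate', 'I', 'go'] (min_width=10, slack=2)
Line 8: ['year', 'black'] (min_width=10, slack=2)
Line 9: ['milk', 'brick'] (min_width=10, slack=2)
Total lines: 9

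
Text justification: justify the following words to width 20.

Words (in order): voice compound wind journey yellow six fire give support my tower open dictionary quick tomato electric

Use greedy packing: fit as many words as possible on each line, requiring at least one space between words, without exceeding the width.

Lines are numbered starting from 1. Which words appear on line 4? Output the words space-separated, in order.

Answer: tower open

Derivation:
Line 1: ['voice', 'compound', 'wind'] (min_width=19, slack=1)
Line 2: ['journey', 'yellow', 'six'] (min_width=18, slack=2)
Line 3: ['fire', 'give', 'support', 'my'] (min_width=20, slack=0)
Line 4: ['tower', 'open'] (min_width=10, slack=10)
Line 5: ['dictionary', 'quick'] (min_width=16, slack=4)
Line 6: ['tomato', 'electric'] (min_width=15, slack=5)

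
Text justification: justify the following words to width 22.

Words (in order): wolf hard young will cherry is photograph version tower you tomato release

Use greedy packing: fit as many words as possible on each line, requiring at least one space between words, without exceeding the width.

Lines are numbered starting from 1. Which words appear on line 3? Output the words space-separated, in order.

Answer: version tower you

Derivation:
Line 1: ['wolf', 'hard', 'young', 'will'] (min_width=20, slack=2)
Line 2: ['cherry', 'is', 'photograph'] (min_width=20, slack=2)
Line 3: ['version', 'tower', 'you'] (min_width=17, slack=5)
Line 4: ['tomato', 'release'] (min_width=14, slack=8)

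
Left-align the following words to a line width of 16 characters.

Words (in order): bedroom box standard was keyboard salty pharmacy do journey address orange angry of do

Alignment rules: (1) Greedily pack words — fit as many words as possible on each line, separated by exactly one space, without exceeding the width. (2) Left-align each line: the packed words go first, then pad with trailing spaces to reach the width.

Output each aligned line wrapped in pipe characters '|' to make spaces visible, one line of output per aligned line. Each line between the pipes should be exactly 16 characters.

Line 1: ['bedroom', 'box'] (min_width=11, slack=5)
Line 2: ['standard', 'was'] (min_width=12, slack=4)
Line 3: ['keyboard', 'salty'] (min_width=14, slack=2)
Line 4: ['pharmacy', 'do'] (min_width=11, slack=5)
Line 5: ['journey', 'address'] (min_width=15, slack=1)
Line 6: ['orange', 'angry', 'of'] (min_width=15, slack=1)
Line 7: ['do'] (min_width=2, slack=14)

Answer: |bedroom box     |
|standard was    |
|keyboard salty  |
|pharmacy do     |
|journey address |
|orange angry of |
|do              |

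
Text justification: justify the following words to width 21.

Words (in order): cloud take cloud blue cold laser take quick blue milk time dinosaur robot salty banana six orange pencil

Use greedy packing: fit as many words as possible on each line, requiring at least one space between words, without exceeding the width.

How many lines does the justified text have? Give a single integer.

Answer: 6

Derivation:
Line 1: ['cloud', 'take', 'cloud', 'blue'] (min_width=21, slack=0)
Line 2: ['cold', 'laser', 'take', 'quick'] (min_width=21, slack=0)
Line 3: ['blue', 'milk', 'time'] (min_width=14, slack=7)
Line 4: ['dinosaur', 'robot', 'salty'] (min_width=20, slack=1)
Line 5: ['banana', 'six', 'orange'] (min_width=17, slack=4)
Line 6: ['pencil'] (min_width=6, slack=15)
Total lines: 6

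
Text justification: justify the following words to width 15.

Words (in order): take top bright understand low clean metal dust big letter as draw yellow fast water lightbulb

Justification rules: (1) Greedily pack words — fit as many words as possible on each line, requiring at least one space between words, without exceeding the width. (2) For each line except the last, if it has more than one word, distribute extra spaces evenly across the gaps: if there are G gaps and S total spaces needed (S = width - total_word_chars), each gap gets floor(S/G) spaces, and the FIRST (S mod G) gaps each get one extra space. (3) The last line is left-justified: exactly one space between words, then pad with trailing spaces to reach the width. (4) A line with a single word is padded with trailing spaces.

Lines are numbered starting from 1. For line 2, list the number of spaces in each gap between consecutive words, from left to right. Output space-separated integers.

Line 1: ['take', 'top', 'bright'] (min_width=15, slack=0)
Line 2: ['understand', 'low'] (min_width=14, slack=1)
Line 3: ['clean', 'metal'] (min_width=11, slack=4)
Line 4: ['dust', 'big', 'letter'] (min_width=15, slack=0)
Line 5: ['as', 'draw', 'yellow'] (min_width=14, slack=1)
Line 6: ['fast', 'water'] (min_width=10, slack=5)
Line 7: ['lightbulb'] (min_width=9, slack=6)

Answer: 2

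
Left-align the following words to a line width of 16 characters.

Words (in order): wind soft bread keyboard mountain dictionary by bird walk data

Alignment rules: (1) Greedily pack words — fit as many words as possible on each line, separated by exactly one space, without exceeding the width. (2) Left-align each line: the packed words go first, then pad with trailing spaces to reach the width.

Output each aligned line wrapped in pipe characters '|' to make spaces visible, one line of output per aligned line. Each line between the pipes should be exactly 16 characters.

Line 1: ['wind', 'soft', 'bread'] (min_width=15, slack=1)
Line 2: ['keyboard'] (min_width=8, slack=8)
Line 3: ['mountain'] (min_width=8, slack=8)
Line 4: ['dictionary', 'by'] (min_width=13, slack=3)
Line 5: ['bird', 'walk', 'data'] (min_width=14, slack=2)

Answer: |wind soft bread |
|keyboard        |
|mountain        |
|dictionary by   |
|bird walk data  |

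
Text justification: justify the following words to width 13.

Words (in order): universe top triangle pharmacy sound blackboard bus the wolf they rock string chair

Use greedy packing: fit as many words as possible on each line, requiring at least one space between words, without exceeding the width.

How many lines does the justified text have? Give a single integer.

Line 1: ['universe', 'top'] (min_width=12, slack=1)
Line 2: ['triangle'] (min_width=8, slack=5)
Line 3: ['pharmacy'] (min_width=8, slack=5)
Line 4: ['sound'] (min_width=5, slack=8)
Line 5: ['blackboard'] (min_width=10, slack=3)
Line 6: ['bus', 'the', 'wolf'] (min_width=12, slack=1)
Line 7: ['they', 'rock'] (min_width=9, slack=4)
Line 8: ['string', 'chair'] (min_width=12, slack=1)
Total lines: 8

Answer: 8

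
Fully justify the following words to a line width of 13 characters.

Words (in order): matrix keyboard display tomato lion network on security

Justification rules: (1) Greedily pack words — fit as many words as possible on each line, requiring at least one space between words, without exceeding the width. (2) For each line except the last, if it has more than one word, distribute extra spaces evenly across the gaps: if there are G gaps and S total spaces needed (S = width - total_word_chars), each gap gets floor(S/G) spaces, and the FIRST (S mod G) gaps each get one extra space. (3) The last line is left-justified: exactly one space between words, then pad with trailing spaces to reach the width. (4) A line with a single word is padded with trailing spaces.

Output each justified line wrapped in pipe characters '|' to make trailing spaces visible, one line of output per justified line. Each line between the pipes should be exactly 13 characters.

Answer: |matrix       |
|keyboard     |
|display      |
|tomato   lion|
|network    on|
|security     |

Derivation:
Line 1: ['matrix'] (min_width=6, slack=7)
Line 2: ['keyboard'] (min_width=8, slack=5)
Line 3: ['display'] (min_width=7, slack=6)
Line 4: ['tomato', 'lion'] (min_width=11, slack=2)
Line 5: ['network', 'on'] (min_width=10, slack=3)
Line 6: ['security'] (min_width=8, slack=5)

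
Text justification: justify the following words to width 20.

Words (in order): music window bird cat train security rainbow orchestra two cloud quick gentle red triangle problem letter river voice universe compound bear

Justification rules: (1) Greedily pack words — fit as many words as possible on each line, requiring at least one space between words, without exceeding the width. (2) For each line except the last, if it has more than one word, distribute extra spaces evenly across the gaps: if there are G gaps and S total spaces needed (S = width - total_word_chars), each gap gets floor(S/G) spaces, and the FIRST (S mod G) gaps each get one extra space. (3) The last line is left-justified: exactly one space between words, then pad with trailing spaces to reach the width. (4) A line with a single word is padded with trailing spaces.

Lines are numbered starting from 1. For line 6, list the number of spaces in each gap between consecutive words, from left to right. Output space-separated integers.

Line 1: ['music', 'window', 'bird'] (min_width=17, slack=3)
Line 2: ['cat', 'train', 'security'] (min_width=18, slack=2)
Line 3: ['rainbow', 'orchestra'] (min_width=17, slack=3)
Line 4: ['two', 'cloud', 'quick'] (min_width=15, slack=5)
Line 5: ['gentle', 'red', 'triangle'] (min_width=19, slack=1)
Line 6: ['problem', 'letter', 'river'] (min_width=20, slack=0)
Line 7: ['voice', 'universe'] (min_width=14, slack=6)
Line 8: ['compound', 'bear'] (min_width=13, slack=7)

Answer: 1 1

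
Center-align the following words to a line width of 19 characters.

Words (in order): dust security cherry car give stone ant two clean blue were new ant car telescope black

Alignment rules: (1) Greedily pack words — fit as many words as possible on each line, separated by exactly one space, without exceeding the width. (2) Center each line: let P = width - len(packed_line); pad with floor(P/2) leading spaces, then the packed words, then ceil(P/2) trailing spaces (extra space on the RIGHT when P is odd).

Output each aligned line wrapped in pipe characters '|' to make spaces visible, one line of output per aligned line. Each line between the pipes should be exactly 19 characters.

Answer: |   dust security   |
|  cherry car give  |
|stone ant two clean|
| blue were new ant |
|car telescope black|

Derivation:
Line 1: ['dust', 'security'] (min_width=13, slack=6)
Line 2: ['cherry', 'car', 'give'] (min_width=15, slack=4)
Line 3: ['stone', 'ant', 'two', 'clean'] (min_width=19, slack=0)
Line 4: ['blue', 'were', 'new', 'ant'] (min_width=17, slack=2)
Line 5: ['car', 'telescope', 'black'] (min_width=19, slack=0)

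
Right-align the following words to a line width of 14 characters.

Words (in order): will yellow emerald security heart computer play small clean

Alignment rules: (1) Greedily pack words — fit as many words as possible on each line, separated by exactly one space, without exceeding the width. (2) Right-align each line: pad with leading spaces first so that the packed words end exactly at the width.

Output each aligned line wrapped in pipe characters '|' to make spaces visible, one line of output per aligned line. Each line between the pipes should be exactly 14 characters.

Line 1: ['will', 'yellow'] (min_width=11, slack=3)
Line 2: ['emerald'] (min_width=7, slack=7)
Line 3: ['security', 'heart'] (min_width=14, slack=0)
Line 4: ['computer', 'play'] (min_width=13, slack=1)
Line 5: ['small', 'clean'] (min_width=11, slack=3)

Answer: |   will yellow|
|       emerald|
|security heart|
| computer play|
|   small clean|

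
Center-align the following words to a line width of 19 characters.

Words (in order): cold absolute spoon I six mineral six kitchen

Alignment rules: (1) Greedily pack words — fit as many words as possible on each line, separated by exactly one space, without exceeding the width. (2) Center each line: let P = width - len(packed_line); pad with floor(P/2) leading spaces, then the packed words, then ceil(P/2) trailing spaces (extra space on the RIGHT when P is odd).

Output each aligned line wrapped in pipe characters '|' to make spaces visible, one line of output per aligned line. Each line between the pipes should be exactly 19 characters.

Answer: |cold absolute spoon|
| I six mineral six |
|      kitchen      |

Derivation:
Line 1: ['cold', 'absolute', 'spoon'] (min_width=19, slack=0)
Line 2: ['I', 'six', 'mineral', 'six'] (min_width=17, slack=2)
Line 3: ['kitchen'] (min_width=7, slack=12)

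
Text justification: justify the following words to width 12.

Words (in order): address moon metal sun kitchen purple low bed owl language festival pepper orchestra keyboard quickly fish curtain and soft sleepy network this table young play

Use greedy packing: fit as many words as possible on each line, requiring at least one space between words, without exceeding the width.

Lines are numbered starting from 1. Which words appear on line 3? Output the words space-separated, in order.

Answer: kitchen

Derivation:
Line 1: ['address', 'moon'] (min_width=12, slack=0)
Line 2: ['metal', 'sun'] (min_width=9, slack=3)
Line 3: ['kitchen'] (min_width=7, slack=5)
Line 4: ['purple', 'low'] (min_width=10, slack=2)
Line 5: ['bed', 'owl'] (min_width=7, slack=5)
Line 6: ['language'] (min_width=8, slack=4)
Line 7: ['festival'] (min_width=8, slack=4)
Line 8: ['pepper'] (min_width=6, slack=6)
Line 9: ['orchestra'] (min_width=9, slack=3)
Line 10: ['keyboard'] (min_width=8, slack=4)
Line 11: ['quickly', 'fish'] (min_width=12, slack=0)
Line 12: ['curtain', 'and'] (min_width=11, slack=1)
Line 13: ['soft', 'sleepy'] (min_width=11, slack=1)
Line 14: ['network', 'this'] (min_width=12, slack=0)
Line 15: ['table', 'young'] (min_width=11, slack=1)
Line 16: ['play'] (min_width=4, slack=8)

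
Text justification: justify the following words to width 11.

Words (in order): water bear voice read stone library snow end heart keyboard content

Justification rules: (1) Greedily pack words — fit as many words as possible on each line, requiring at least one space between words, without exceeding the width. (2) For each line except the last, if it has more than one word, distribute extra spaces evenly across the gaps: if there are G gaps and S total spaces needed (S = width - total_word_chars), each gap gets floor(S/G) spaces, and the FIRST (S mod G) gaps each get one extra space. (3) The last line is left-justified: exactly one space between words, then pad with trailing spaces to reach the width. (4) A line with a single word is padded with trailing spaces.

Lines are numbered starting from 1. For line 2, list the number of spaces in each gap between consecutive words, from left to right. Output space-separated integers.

Answer: 2

Derivation:
Line 1: ['water', 'bear'] (min_width=10, slack=1)
Line 2: ['voice', 'read'] (min_width=10, slack=1)
Line 3: ['stone'] (min_width=5, slack=6)
Line 4: ['library'] (min_width=7, slack=4)
Line 5: ['snow', 'end'] (min_width=8, slack=3)
Line 6: ['heart'] (min_width=5, slack=6)
Line 7: ['keyboard'] (min_width=8, slack=3)
Line 8: ['content'] (min_width=7, slack=4)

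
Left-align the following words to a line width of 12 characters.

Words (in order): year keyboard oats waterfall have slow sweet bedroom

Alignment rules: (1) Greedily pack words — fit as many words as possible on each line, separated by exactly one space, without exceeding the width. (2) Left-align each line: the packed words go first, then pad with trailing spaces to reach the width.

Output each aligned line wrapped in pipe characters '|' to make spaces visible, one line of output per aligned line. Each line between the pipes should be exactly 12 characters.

Answer: |year        |
|keyboard    |
|oats        |
|waterfall   |
|have slow   |
|sweet       |
|bedroom     |

Derivation:
Line 1: ['year'] (min_width=4, slack=8)
Line 2: ['keyboard'] (min_width=8, slack=4)
Line 3: ['oats'] (min_width=4, slack=8)
Line 4: ['waterfall'] (min_width=9, slack=3)
Line 5: ['have', 'slow'] (min_width=9, slack=3)
Line 6: ['sweet'] (min_width=5, slack=7)
Line 7: ['bedroom'] (min_width=7, slack=5)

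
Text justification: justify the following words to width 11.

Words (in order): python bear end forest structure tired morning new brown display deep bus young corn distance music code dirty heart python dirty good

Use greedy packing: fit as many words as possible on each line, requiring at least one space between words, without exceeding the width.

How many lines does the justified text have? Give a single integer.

Answer: 14

Derivation:
Line 1: ['python', 'bear'] (min_width=11, slack=0)
Line 2: ['end', 'forest'] (min_width=10, slack=1)
Line 3: ['structure'] (min_width=9, slack=2)
Line 4: ['tired'] (min_width=5, slack=6)
Line 5: ['morning', 'new'] (min_width=11, slack=0)
Line 6: ['brown'] (min_width=5, slack=6)
Line 7: ['display'] (min_width=7, slack=4)
Line 8: ['deep', 'bus'] (min_width=8, slack=3)
Line 9: ['young', 'corn'] (min_width=10, slack=1)
Line 10: ['distance'] (min_width=8, slack=3)
Line 11: ['music', 'code'] (min_width=10, slack=1)
Line 12: ['dirty', 'heart'] (min_width=11, slack=0)
Line 13: ['python'] (min_width=6, slack=5)
Line 14: ['dirty', 'good'] (min_width=10, slack=1)
Total lines: 14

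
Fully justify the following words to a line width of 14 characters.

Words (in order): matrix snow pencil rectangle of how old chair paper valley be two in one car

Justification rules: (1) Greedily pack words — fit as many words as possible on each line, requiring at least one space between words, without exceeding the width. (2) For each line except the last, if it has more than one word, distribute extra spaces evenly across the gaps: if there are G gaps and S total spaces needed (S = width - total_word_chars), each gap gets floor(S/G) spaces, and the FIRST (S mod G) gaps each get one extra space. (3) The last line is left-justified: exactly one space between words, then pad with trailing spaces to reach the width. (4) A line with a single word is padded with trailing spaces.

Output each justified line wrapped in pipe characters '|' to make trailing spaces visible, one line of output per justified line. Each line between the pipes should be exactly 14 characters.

Answer: |matrix    snow|
|pencil        |
|rectangle   of|
|how  old chair|
|paper   valley|
|be  two in one|
|car           |

Derivation:
Line 1: ['matrix', 'snow'] (min_width=11, slack=3)
Line 2: ['pencil'] (min_width=6, slack=8)
Line 3: ['rectangle', 'of'] (min_width=12, slack=2)
Line 4: ['how', 'old', 'chair'] (min_width=13, slack=1)
Line 5: ['paper', 'valley'] (min_width=12, slack=2)
Line 6: ['be', 'two', 'in', 'one'] (min_width=13, slack=1)
Line 7: ['car'] (min_width=3, slack=11)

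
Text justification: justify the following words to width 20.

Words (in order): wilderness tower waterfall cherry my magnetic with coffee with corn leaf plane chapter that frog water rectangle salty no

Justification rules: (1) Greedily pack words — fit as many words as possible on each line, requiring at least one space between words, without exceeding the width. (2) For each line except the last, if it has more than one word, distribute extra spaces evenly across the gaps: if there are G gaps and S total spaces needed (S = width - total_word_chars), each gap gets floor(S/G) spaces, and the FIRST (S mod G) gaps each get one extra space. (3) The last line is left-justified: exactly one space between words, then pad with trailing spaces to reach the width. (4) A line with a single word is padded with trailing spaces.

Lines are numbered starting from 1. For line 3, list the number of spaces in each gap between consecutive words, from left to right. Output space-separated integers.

Answer: 1 1

Derivation:
Line 1: ['wilderness', 'tower'] (min_width=16, slack=4)
Line 2: ['waterfall', 'cherry', 'my'] (min_width=19, slack=1)
Line 3: ['magnetic', 'with', 'coffee'] (min_width=20, slack=0)
Line 4: ['with', 'corn', 'leaf', 'plane'] (min_width=20, slack=0)
Line 5: ['chapter', 'that', 'frog'] (min_width=17, slack=3)
Line 6: ['water', 'rectangle'] (min_width=15, slack=5)
Line 7: ['salty', 'no'] (min_width=8, slack=12)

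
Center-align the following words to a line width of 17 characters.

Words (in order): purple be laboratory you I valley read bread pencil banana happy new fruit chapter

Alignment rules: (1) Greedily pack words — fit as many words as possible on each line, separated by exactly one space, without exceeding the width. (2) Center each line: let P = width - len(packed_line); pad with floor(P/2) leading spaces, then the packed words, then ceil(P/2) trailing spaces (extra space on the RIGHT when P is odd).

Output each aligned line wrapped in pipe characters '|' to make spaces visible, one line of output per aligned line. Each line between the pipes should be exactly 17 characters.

Line 1: ['purple', 'be'] (min_width=9, slack=8)
Line 2: ['laboratory', 'you', 'I'] (min_width=16, slack=1)
Line 3: ['valley', 'read', 'bread'] (min_width=17, slack=0)
Line 4: ['pencil', 'banana'] (min_width=13, slack=4)
Line 5: ['happy', 'new', 'fruit'] (min_width=15, slack=2)
Line 6: ['chapter'] (min_width=7, slack=10)

Answer: |    purple be    |
|laboratory you I |
|valley read bread|
|  pencil banana  |
| happy new fruit |
|     chapter     |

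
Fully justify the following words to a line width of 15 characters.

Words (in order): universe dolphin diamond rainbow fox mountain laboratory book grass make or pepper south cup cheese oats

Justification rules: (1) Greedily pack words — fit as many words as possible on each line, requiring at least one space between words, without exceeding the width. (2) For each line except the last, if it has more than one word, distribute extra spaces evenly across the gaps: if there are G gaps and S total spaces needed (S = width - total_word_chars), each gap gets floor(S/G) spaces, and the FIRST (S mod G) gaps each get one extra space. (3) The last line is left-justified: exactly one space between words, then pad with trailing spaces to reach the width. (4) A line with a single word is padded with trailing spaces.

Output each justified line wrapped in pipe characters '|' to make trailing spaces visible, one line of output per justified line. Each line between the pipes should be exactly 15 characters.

Line 1: ['universe'] (min_width=8, slack=7)
Line 2: ['dolphin', 'diamond'] (min_width=15, slack=0)
Line 3: ['rainbow', 'fox'] (min_width=11, slack=4)
Line 4: ['mountain'] (min_width=8, slack=7)
Line 5: ['laboratory', 'book'] (min_width=15, slack=0)
Line 6: ['grass', 'make', 'or'] (min_width=13, slack=2)
Line 7: ['pepper', 'south'] (min_width=12, slack=3)
Line 8: ['cup', 'cheese', 'oats'] (min_width=15, slack=0)

Answer: |universe       |
|dolphin diamond|
|rainbow     fox|
|mountain       |
|laboratory book|
|grass  make  or|
|pepper    south|
|cup cheese oats|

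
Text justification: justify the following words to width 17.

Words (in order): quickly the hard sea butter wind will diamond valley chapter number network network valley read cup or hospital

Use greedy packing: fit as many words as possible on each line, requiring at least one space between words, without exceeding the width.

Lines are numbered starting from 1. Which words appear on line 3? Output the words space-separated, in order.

Line 1: ['quickly', 'the', 'hard'] (min_width=16, slack=1)
Line 2: ['sea', 'butter', 'wind'] (min_width=15, slack=2)
Line 3: ['will', 'diamond'] (min_width=12, slack=5)
Line 4: ['valley', 'chapter'] (min_width=14, slack=3)
Line 5: ['number', 'network'] (min_width=14, slack=3)
Line 6: ['network', 'valley'] (min_width=14, slack=3)
Line 7: ['read', 'cup', 'or'] (min_width=11, slack=6)
Line 8: ['hospital'] (min_width=8, slack=9)

Answer: will diamond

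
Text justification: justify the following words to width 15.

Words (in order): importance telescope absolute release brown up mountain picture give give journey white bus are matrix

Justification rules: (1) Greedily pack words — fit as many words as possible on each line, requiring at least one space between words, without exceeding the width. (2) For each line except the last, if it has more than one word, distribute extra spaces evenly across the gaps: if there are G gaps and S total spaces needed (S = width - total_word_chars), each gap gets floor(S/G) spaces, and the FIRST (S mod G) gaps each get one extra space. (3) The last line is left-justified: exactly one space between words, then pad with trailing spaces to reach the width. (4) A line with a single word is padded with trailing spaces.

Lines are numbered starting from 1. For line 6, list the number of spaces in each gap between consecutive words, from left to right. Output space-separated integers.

Answer: 4

Derivation:
Line 1: ['importance'] (min_width=10, slack=5)
Line 2: ['telescope'] (min_width=9, slack=6)
Line 3: ['absolute'] (min_width=8, slack=7)
Line 4: ['release', 'brown'] (min_width=13, slack=2)
Line 5: ['up', 'mountain'] (min_width=11, slack=4)
Line 6: ['picture', 'give'] (min_width=12, slack=3)
Line 7: ['give', 'journey'] (min_width=12, slack=3)
Line 8: ['white', 'bus', 'are'] (min_width=13, slack=2)
Line 9: ['matrix'] (min_width=6, slack=9)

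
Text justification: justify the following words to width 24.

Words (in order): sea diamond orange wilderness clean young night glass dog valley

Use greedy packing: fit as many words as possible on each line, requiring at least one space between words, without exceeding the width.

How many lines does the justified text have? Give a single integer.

Answer: 3

Derivation:
Line 1: ['sea', 'diamond', 'orange'] (min_width=18, slack=6)
Line 2: ['wilderness', 'clean', 'young'] (min_width=22, slack=2)
Line 3: ['night', 'glass', 'dog', 'valley'] (min_width=22, slack=2)
Total lines: 3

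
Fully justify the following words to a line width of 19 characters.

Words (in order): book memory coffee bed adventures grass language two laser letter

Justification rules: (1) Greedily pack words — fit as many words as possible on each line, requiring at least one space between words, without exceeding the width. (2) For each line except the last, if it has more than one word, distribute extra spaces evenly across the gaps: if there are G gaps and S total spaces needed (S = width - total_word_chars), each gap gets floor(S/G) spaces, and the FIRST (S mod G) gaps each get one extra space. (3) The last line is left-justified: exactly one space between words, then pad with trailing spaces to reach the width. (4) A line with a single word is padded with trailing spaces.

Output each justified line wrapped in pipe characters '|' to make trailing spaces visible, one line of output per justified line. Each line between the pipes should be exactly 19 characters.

Line 1: ['book', 'memory', 'coffee'] (min_width=18, slack=1)
Line 2: ['bed', 'adventures'] (min_width=14, slack=5)
Line 3: ['grass', 'language', 'two'] (min_width=18, slack=1)
Line 4: ['laser', 'letter'] (min_width=12, slack=7)

Answer: |book  memory coffee|
|bed      adventures|
|grass  language two|
|laser letter       |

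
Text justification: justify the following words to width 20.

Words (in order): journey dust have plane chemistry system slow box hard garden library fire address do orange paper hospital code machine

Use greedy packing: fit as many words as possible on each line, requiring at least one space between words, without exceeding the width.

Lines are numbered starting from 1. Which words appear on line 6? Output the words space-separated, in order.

Line 1: ['journey', 'dust', 'have'] (min_width=17, slack=3)
Line 2: ['plane', 'chemistry'] (min_width=15, slack=5)
Line 3: ['system', 'slow', 'box', 'hard'] (min_width=20, slack=0)
Line 4: ['garden', 'library', 'fire'] (min_width=19, slack=1)
Line 5: ['address', 'do', 'orange'] (min_width=17, slack=3)
Line 6: ['paper', 'hospital', 'code'] (min_width=19, slack=1)
Line 7: ['machine'] (min_width=7, slack=13)

Answer: paper hospital code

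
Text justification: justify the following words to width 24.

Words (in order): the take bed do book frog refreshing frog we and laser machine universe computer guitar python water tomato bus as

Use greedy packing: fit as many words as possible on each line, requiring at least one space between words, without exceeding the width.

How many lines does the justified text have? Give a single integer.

Answer: 6

Derivation:
Line 1: ['the', 'take', 'bed', 'do', 'book'] (min_width=20, slack=4)
Line 2: ['frog', 'refreshing', 'frog', 'we'] (min_width=23, slack=1)
Line 3: ['and', 'laser', 'machine'] (min_width=17, slack=7)
Line 4: ['universe', 'computer', 'guitar'] (min_width=24, slack=0)
Line 5: ['python', 'water', 'tomato', 'bus'] (min_width=23, slack=1)
Line 6: ['as'] (min_width=2, slack=22)
Total lines: 6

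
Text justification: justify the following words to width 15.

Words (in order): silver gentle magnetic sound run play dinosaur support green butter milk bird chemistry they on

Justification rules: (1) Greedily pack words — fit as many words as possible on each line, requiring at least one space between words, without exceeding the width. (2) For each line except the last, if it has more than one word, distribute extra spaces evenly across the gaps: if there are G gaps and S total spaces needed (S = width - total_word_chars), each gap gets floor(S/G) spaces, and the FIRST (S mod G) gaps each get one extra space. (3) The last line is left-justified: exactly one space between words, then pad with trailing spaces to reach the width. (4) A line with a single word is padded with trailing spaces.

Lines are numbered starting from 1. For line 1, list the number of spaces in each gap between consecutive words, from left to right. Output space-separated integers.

Line 1: ['silver', 'gentle'] (min_width=13, slack=2)
Line 2: ['magnetic', 'sound'] (min_width=14, slack=1)
Line 3: ['run', 'play'] (min_width=8, slack=7)
Line 4: ['dinosaur'] (min_width=8, slack=7)
Line 5: ['support', 'green'] (min_width=13, slack=2)
Line 6: ['butter', 'milk'] (min_width=11, slack=4)
Line 7: ['bird', 'chemistry'] (min_width=14, slack=1)
Line 8: ['they', 'on'] (min_width=7, slack=8)

Answer: 3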